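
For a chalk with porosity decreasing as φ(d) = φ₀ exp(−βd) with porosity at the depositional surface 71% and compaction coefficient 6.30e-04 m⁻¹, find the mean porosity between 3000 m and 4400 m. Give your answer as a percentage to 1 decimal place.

Working in km (1 km = 1000 m; β in km⁻¹ = β in m⁻¹ × 1000):
⟨φ⟩ = (1/(d₂−d₁)) ∫ φ₀ e^(−βd) dd = φ₀·(e^(−β·d₁) − e^(−β·d₂)) / (β·(d₂−d₁))
e^(−0.63×3) = 0.1511; e^(−0.63×4.4) = 0.0625
⟨φ⟩ = 0.71 × (0.1511 − 0.0625) / (0.63 × 1.4) = 0.71 × 0.1004 = 0.0713

7.1%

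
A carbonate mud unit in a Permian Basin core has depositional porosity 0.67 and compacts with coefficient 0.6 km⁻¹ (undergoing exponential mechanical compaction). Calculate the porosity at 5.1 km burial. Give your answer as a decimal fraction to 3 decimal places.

n = n₀·exp(−k·Z) = 0.67 × exp(−0.6 × 5.1) = 0.67 × exp(−3.06)
  = 0.67 × 0.0469 = 0.0314

0.031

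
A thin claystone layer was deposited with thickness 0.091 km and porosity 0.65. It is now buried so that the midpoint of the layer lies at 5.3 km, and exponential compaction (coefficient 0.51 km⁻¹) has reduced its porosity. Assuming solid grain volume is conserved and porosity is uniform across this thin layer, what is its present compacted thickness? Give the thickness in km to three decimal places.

Porosity at 5.3 km: n = 0.65·exp(−0.51×5.3) = 0.0436
Solid-volume conservation: h(1−n) = h₀(1−n₀) ⇒ h = h₀·(1−n₀)/(1−n)
h = 0.091 × (1 − 0.65)/(1 − 0.0436) = 0.091 × 0.3659 = 0.0333 km

0.033 km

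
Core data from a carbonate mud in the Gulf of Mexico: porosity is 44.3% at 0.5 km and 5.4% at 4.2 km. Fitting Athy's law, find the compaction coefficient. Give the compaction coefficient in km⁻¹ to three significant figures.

0.569 km⁻¹

Athy: phi(d) = phi₀ e^(−cd) ⇒ phi₁/phi₂ = e^{c(d₂−d₁)} ⇒ c = ln(phi₁/phi₂)/(d₂−d₁)
c = ln(0.443/0.054) / (4.2 − 0.5) = ln(8.204) / 3.7 = 2.1046 / 3.7 = 0.5688 km⁻¹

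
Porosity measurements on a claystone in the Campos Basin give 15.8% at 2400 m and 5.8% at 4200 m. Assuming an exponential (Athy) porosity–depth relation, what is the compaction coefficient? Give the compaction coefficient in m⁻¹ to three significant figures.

Working in km (1 km = 1000 m; β in km⁻¹ = β in m⁻¹ × 1000):
Athy: phi(d) = phi₀ e^(−βd) ⇒ phi₁/phi₂ = e^{β(d₂−d₁)} ⇒ β = ln(phi₁/phi₂)/(d₂−d₁)
β = ln(0.158/0.058) / (4.2 − 2.4) = ln(2.724) / 1.8 = 1.0022 / 1.8 = 0.5568 km⁻¹

0.000557 m⁻¹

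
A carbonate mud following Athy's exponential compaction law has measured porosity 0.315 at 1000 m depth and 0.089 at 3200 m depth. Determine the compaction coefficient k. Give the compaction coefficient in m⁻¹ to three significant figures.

0.000575 m⁻¹

Working in km (1 km = 1000 m; k in km⁻¹ = k in m⁻¹ × 1000):
Athy: phi(d) = phi₀ e^(−kd) ⇒ phi₁/phi₂ = e^{k(d₂−d₁)} ⇒ k = ln(phi₁/phi₂)/(d₂−d₁)
k = ln(0.315/0.089) / (3.2 − 1) = ln(3.539) / 2.2 = 1.2639 / 2.2 = 0.5745 km⁻¹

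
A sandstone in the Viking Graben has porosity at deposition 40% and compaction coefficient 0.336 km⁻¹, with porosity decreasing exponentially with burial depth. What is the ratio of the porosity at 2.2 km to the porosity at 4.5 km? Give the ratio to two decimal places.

2.17

phi(d₁)/phi(d₂) = e^(−k·d₁)/e^(−k·d₂) = e^{k(d₂−d₁)}
= exp(0.336 × 2.3) = exp(0.7728) = 2.1658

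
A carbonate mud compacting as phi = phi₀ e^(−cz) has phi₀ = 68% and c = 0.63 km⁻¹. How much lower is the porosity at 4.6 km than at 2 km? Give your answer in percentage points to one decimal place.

phi(2) = 0.68·e^(−0.63×2) = 0.1929
phi(4.6) = 0.68·e^(−0.63×4.6) = 0.0375
Δphi = 0.1929 − 0.0375 = 0.1554

15.5 percentage points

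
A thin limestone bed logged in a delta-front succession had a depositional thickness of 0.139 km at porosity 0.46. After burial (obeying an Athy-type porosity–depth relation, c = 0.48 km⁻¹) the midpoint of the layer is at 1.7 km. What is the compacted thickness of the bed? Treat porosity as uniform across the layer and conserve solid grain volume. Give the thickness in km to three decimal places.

0.094 km

Porosity at 1.7 km: n = 0.46·exp(−0.48×1.7) = 0.2034
Solid-volume conservation: h(1−n) = h₀(1−n₀) ⇒ h = h₀·(1−n₀)/(1−n)
h = 0.139 × (1 − 0.46)/(1 − 0.2034) = 0.139 × 0.6779 = 0.0942 km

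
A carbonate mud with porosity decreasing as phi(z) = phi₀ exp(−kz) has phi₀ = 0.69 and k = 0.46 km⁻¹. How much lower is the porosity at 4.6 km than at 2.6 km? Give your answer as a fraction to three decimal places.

phi(2.6) = 0.69·e^(−0.46×2.6) = 0.2087
phi(4.6) = 0.69·e^(−0.46×4.6) = 0.0832
Δphi = 0.2087 − 0.0832 = 0.1255

0.126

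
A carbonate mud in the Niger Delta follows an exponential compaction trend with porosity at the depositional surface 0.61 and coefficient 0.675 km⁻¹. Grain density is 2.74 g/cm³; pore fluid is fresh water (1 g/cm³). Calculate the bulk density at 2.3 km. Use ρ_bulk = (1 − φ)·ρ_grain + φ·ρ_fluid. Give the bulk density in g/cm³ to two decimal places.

Porosity at depth: φ = 0.61·exp(−0.675×2.3) = 0.61×0.2117 = 0.1291
Bulk density: ρ_b = (1−φ)ρ_g + φ·ρ_f = 0.8709×2.74 + 0.1291×1
       = 2.386 + 0.129 = 2.515 g/cm³

2.52 g/cm³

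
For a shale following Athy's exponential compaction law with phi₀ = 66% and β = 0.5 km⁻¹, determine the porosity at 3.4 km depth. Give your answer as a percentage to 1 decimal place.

12.1%

phi = phi₀·exp(−β·Z) = 0.66 × exp(−0.5 × 3.4) = 0.66 × exp(−1.7)
  = 0.66 × 0.1827 = 0.1206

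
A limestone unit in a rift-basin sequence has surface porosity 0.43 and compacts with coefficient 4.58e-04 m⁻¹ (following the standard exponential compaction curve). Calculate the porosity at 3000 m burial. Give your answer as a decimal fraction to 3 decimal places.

Working in km (1 km = 1000 m; c in km⁻¹ = c in m⁻¹ × 1000):
n = n₀·exp(−c·z) = 0.43 × exp(−0.458 × 3) = 0.43 × exp(−1.374)
  = 0.43 × 0.2531 = 0.1088

0.109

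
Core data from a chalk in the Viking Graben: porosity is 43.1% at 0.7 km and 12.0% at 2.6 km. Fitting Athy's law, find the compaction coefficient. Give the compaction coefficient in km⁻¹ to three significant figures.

Athy: n(d) = n₀ e^(−kd) ⇒ n₁/n₂ = e^{k(d₂−d₁)} ⇒ k = ln(n₁/n₂)/(d₂−d₁)
k = ln(0.431/0.12) / (2.6 − 0.7) = ln(3.592) / 1.9 = 1.2786 / 1.9 = 0.673 km⁻¹

0.673 km⁻¹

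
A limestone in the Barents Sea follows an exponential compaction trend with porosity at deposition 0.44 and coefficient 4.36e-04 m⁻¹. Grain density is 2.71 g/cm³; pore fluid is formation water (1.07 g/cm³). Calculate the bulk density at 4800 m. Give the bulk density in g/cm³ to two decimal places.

Working in km (1 km = 1000 m; c in km⁻¹ = c in m⁻¹ × 1000):
Porosity at depth: phi = 0.44·exp(−0.436×4.8) = 0.44×0.1233 = 0.0543
Bulk density: ρ_b = (1−phi)ρ_g + phi·ρ_f = 0.9457×2.71 + 0.0543×1.07
       = 2.563 + 0.058 = 2.621 g/cm³

2.62 g/cm³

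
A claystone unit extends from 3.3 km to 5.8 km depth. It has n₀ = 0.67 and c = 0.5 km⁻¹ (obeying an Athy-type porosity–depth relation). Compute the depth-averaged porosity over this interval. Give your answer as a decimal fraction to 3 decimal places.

⟨n⟩ = (1/(d₂−d₁)) ∫ n₀ e^(−cd) dd = n₀·(e^(−c·d₁) − e^(−c·d₂)) / (c·(d₂−d₁))
e^(−0.5×3.3) = 0.1920; e^(−0.5×5.8) = 0.0550
⟨n⟩ = 0.67 × (0.1920 − 0.0550) / (0.5 × 2.5) = 0.67 × 0.1096 = 0.0734

0.073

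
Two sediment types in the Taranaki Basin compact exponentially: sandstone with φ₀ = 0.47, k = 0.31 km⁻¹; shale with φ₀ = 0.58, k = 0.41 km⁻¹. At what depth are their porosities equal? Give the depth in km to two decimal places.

Set φ₀ₐ e^(−kₐZ) = φ₀ᵦ e^(−kᵦZ) ⇒ ln(φ₀ₐ/φ₀ᵦ) = (kₐ − kᵦ)·Z
Z = ln(0.47/0.58) / (0.31 − 0.41) = -0.2103 / -0.1 = 2.103 km

2.10 km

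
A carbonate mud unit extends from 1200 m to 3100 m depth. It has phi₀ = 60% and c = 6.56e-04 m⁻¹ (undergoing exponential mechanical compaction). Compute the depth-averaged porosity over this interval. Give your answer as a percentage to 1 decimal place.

15.6%

Working in km (1 km = 1000 m; c in km⁻¹ = c in m⁻¹ × 1000):
⟨phi⟩ = (1/(Z₂−Z₁)) ∫ phi₀ e^(−cZ) dZ = phi₀·(e^(−c·Z₁) − e^(−c·Z₂)) / (c·(Z₂−Z₁))
e^(−0.656×1.2) = 0.4551; e^(−0.656×3.1) = 0.1309
⟨phi⟩ = 0.6 × (0.4551 − 0.1309) / (0.656 × 1.9) = 0.6 × 0.2602 = 0.1561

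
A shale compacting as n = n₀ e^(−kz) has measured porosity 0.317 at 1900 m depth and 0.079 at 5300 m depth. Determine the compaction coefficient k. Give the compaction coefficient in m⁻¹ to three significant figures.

Working in km (1 km = 1000 m; k in km⁻¹ = k in m⁻¹ × 1000):
Athy: n(z) = n₀ e^(−kz) ⇒ n₁/n₂ = e^{k(z₂−z₁)} ⇒ k = ln(n₁/n₂)/(z₂−z₁)
k = ln(0.317/0.079) / (5.3 − 1.9) = ln(4.013) / 3.4 = 1.3895 / 3.4 = 0.4087 km⁻¹

0.000409 m⁻¹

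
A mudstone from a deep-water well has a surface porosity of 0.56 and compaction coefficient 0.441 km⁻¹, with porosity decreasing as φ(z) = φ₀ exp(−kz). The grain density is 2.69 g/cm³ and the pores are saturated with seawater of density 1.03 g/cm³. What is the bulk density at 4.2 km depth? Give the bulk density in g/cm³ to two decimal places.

2.54 g/cm³

Porosity at depth: φ = 0.56·exp(−0.441×4.2) = 0.56×0.1569 = 0.0879
Bulk density: ρ_b = (1−φ)ρ_g + φ·ρ_f = 0.9121×2.69 + 0.0879×1.03
       = 2.454 + 0.090 = 2.544 g/cm³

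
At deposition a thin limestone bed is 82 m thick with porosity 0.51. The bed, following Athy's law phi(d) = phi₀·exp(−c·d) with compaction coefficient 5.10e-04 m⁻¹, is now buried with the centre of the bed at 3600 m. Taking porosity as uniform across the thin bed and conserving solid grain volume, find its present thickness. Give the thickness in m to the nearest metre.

44 m

Working in km (1 km = 1000 m; c in km⁻¹ = c in m⁻¹ × 1000):
Porosity at 3.6 km: phi = 0.51·exp(−0.51×3.6) = 0.0813
Solid-volume conservation: h(1−phi) = h₀(1−phi₀) ⇒ h = h₀·(1−phi₀)/(1−phi)
h = 0.082 × (1 − 0.51)/(1 − 0.0813) = 0.082 × 0.5334 = 0.0437 km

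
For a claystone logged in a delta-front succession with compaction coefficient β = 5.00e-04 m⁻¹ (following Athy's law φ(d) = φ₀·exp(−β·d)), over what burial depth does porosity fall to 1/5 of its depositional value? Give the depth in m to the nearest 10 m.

3220 m

Working in km (1 km = 1000 m; β in km⁻¹ = β in m⁻¹ × 1000):
φ/φ₀ = 1/5 ⇒ exp(−β·d) = 1/5 ⇒ d = ln(5) / β
d = 1.6094 / 0.5 = 3.219 km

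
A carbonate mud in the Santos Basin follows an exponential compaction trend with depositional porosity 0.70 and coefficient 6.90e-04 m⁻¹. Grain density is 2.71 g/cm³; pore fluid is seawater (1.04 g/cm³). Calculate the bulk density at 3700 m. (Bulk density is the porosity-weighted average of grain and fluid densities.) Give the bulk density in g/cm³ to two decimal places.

2.62 g/cm³

Working in km (1 km = 1000 m; k in km⁻¹ = k in m⁻¹ × 1000):
Porosity at depth: n = 0.7·exp(−0.69×3.7) = 0.7×0.0778 = 0.0545
Bulk density: ρ_b = (1−n)ρ_g + n·ρ_f = 0.9455×2.71 + 0.0545×1.04
       = 2.562 + 0.057 = 2.619 g/cm³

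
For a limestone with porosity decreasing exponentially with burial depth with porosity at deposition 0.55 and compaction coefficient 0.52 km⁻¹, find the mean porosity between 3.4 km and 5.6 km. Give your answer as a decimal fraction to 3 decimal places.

⟨phi⟩ = (1/(Z₂−Z₁)) ∫ phi₀ e^(−kZ) dZ = phi₀·(e^(−k·Z₁) − e^(−k·Z₂)) / (k·(Z₂−Z₁))
e^(−0.52×3.4) = 0.1707; e^(−0.52×5.6) = 0.0544
⟨phi⟩ = 0.55 × (0.1707 − 0.0544) / (0.52 × 2.2) = 0.55 × 0.1017 = 0.0559

0.056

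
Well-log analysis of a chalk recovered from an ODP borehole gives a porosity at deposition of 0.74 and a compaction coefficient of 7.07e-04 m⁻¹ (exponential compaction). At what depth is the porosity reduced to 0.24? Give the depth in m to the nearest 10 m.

Working in km (1 km = 1000 m; c in km⁻¹ = c in m⁻¹ × 1000):
Invert Athy's law: Z = ln(φ₀/φ) / c
Z = ln(0.74/0.24) / 0.707 = ln(3.083) / 0.707 = 1.1260 / 0.707 = 1.593 km

1590 m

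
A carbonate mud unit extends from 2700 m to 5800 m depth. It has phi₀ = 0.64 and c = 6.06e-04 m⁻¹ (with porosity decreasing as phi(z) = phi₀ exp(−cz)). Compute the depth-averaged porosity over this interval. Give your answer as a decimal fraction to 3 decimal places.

0.056

Working in km (1 km = 1000 m; c in km⁻¹ = c in m⁻¹ × 1000):
⟨phi⟩ = (1/(z₂−z₁)) ∫ phi₀ e^(−cz) dz = phi₀·(e^(−c·z₁) − e^(−c·z₂)) / (c·(z₂−z₁))
e^(−0.606×2.7) = 0.1947; e^(−0.606×5.8) = 0.0298
⟨phi⟩ = 0.64 × (0.1947 − 0.0298) / (0.606 × 3.1) = 0.64 × 0.0878 = 0.0562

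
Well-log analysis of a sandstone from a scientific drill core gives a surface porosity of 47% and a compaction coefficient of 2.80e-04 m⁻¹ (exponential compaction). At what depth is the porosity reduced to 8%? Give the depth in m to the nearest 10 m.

6320 m

Working in km (1 km = 1000 m; c in km⁻¹ = c in m⁻¹ × 1000):
Invert Athy's law: d = ln(phi₀/phi) / c
d = ln(0.47/0.08) / 0.28 = ln(5.875) / 0.28 = 1.7707 / 0.28 = 6.324 km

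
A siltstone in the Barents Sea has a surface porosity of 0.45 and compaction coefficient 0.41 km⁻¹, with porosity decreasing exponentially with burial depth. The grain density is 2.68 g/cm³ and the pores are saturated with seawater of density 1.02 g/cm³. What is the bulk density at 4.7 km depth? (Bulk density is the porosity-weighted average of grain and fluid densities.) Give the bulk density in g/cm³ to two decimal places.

2.57 g/cm³

Porosity at depth: φ = 0.45·exp(−0.41×4.7) = 0.45×0.1456 = 0.0655
Bulk density: ρ_b = (1−φ)ρ_g + φ·ρ_f = 0.9345×2.68 + 0.0655×1.02
       = 2.504 + 0.067 = 2.571 g/cm³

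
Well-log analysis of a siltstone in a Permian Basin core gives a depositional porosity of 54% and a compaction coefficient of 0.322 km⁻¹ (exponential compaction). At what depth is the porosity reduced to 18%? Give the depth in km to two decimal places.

3.41 km

Invert Athy's law: d = ln(phi₀/phi) / β
d = ln(0.54/0.18) / 0.322 = ln(3) / 0.322 = 1.0986 / 0.322 = 3.412 km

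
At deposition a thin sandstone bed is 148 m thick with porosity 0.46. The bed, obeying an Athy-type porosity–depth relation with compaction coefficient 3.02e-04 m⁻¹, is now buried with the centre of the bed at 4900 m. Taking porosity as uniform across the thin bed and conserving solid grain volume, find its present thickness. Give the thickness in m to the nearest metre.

Working in km (1 km = 1000 m; β in km⁻¹ = β in m⁻¹ × 1000):
Porosity at 4.9 km: phi = 0.46·exp(−0.302×4.9) = 0.1047
Solid-volume conservation: h(1−phi) = h₀(1−phi₀) ⇒ h = h₀·(1−phi₀)/(1−phi)
h = 0.148 × (1 − 0.46)/(1 − 0.1047) = 0.148 × 0.6032 = 0.0893 km

89 m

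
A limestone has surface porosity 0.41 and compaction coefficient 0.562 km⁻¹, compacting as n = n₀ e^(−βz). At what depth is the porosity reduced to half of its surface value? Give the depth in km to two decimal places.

n/n₀ = 1/2 ⇒ exp(−β·z) = 1/2 ⇒ z = ln(2) / β
z = 0.6931 / 0.562 = 1.233 km

1.23 km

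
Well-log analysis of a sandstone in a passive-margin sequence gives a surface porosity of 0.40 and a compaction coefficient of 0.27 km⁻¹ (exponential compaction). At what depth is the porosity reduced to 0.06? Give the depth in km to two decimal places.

Invert Athy's law: Z = ln(φ₀/φ) / c
Z = ln(0.4/0.06) / 0.27 = ln(6.667) / 0.27 = 1.8971 / 0.27 = 7.026 km

7.03 km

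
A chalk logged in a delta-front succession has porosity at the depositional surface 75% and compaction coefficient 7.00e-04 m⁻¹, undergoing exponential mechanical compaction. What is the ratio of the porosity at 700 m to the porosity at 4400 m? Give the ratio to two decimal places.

Working in km (1 km = 1000 m; k in km⁻¹ = k in m⁻¹ × 1000):
phi(z₁)/phi(z₂) = e^(−k·z₁)/e^(−k·z₂) = e^{k(z₂−z₁)}
= exp(0.7 × 3.7) = exp(2.59) = 13.3298

13.33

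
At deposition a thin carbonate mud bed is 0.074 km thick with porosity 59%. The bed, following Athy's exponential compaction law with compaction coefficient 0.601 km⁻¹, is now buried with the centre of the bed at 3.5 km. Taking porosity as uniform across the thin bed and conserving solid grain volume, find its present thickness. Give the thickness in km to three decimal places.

0.033 km

Porosity at 3.5 km: n = 0.59·exp(−0.601×3.5) = 0.0720
Solid-volume conservation: h(1−n) = h₀(1−n₀) ⇒ h = h₀·(1−n₀)/(1−n)
h = 0.074 × (1 − 0.59)/(1 − 0.0720) = 0.074 × 0.4418 = 0.0327 km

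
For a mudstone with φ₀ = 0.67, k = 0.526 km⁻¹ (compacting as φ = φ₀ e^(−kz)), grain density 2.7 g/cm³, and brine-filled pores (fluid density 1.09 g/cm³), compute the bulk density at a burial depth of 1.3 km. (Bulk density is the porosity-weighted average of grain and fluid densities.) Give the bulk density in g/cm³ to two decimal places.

Porosity at depth: φ = 0.67·exp(−0.526×1.3) = 0.67×0.5047 = 0.3381
Bulk density: ρ_b = (1−φ)ρ_g + φ·ρ_f = 0.6619×2.7 + 0.3381×1.09
       = 1.787 + 0.369 = 2.156 g/cm³

2.16 g/cm³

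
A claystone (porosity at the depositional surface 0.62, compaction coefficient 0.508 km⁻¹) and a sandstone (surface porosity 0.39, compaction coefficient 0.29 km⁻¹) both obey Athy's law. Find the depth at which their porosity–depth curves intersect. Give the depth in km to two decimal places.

2.13 km

Set φ₀ₐ e^(−cₐZ) = φ₀ᵦ e^(−cᵦZ) ⇒ ln(φ₀ₐ/φ₀ᵦ) = (cₐ − cᵦ)·Z
Z = ln(0.62/0.39) / (0.508 − 0.29) = 0.4636 / 0.218 = 2.126 km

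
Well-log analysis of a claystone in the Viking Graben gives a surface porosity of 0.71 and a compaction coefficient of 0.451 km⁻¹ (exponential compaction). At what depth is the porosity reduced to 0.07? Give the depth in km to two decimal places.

Invert Athy's law: z = ln(φ₀/φ) / c
z = ln(0.71/0.07) / 0.451 = ln(10.14) / 0.451 = 2.3168 / 0.451 = 5.137 km

5.14 km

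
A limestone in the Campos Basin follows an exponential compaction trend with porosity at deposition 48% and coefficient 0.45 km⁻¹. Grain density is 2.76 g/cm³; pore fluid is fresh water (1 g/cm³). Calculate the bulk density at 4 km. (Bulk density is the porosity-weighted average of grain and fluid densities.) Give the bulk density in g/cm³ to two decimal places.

2.62 g/cm³

Porosity at depth: phi = 0.48·exp(−0.45×4) = 0.48×0.1653 = 0.0793
Bulk density: ρ_b = (1−phi)ρ_g + phi·ρ_f = 0.9207×2.76 + 0.0793×1
       = 2.541 + 0.079 = 2.620 g/cm³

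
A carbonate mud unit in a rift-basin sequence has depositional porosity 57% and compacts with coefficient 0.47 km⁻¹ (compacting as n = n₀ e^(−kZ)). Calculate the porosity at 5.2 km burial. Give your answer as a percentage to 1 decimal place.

4.9%

n = n₀·exp(−k·Z) = 0.57 × exp(−0.47 × 5.2) = 0.57 × exp(−2.444)
  = 0.57 × 0.0868 = 0.0495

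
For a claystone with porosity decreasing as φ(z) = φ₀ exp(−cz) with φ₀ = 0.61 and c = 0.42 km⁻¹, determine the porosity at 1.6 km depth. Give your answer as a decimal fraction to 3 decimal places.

0.312

φ = φ₀·exp(−c·z) = 0.61 × exp(−0.42 × 1.6) = 0.61 × exp(−0.672)
  = 0.61 × 0.5107 = 0.3115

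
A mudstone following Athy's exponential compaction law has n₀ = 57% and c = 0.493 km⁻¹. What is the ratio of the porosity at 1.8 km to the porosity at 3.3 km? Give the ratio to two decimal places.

n(z₁)/n(z₂) = e^(−c·z₁)/e^(−c·z₂) = e^{c(z₂−z₁)}
= exp(0.493 × 1.5) = exp(0.7395) = 2.0949

2.09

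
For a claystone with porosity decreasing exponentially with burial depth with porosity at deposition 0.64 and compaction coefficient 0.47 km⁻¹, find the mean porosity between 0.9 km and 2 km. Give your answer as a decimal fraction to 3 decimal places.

0.327

⟨phi⟩ = (1/(z₂−z₁)) ∫ phi₀ e^(−kz) dz = phi₀·(e^(−k·z₁) − e^(−k·z₂)) / (k·(z₂−z₁))
e^(−0.47×0.9) = 0.6551; e^(−0.47×2) = 0.3906
⟨phi⟩ = 0.64 × (0.6551 − 0.3906) / (0.47 × 1.1) = 0.64 × 0.5115 = 0.3274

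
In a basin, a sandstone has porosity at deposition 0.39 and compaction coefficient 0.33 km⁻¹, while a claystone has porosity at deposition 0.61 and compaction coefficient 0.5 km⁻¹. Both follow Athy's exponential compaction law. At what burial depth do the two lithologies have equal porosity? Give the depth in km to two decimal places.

Set phi₀ₐ e^(−kₐd) = phi₀ᵦ e^(−kᵦd) ⇒ ln(phi₀ₐ/phi₀ᵦ) = (kₐ − kᵦ)·d
d = ln(0.39/0.61) / (0.33 − 0.5) = -0.4473 / -0.17 = 2.631 km

2.63 km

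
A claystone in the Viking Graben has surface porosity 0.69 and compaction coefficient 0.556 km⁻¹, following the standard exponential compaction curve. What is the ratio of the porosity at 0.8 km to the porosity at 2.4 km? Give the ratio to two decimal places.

2.43

phi(Z₁)/phi(Z₂) = e^(−c·Z₁)/e^(−c·Z₂) = e^{c(Z₂−Z₁)}
= exp(0.556 × 1.6) = exp(0.8896) = 2.4342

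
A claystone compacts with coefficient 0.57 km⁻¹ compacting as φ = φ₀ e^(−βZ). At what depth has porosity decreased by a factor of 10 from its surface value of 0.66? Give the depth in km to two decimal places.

4.04 km

φ/φ₀ = 1/10 ⇒ exp(−β·Z) = 1/10 ⇒ Z = ln(10) / β
Z = 2.3026 / 0.57 = 4.040 km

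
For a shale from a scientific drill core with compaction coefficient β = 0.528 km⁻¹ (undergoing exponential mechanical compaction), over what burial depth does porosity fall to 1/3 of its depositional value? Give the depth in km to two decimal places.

2.08 km

φ/φ₀ = 1/3 ⇒ exp(−β·Z) = 1/3 ⇒ Z = ln(3) / β
Z = 1.0986 / 0.528 = 2.081 km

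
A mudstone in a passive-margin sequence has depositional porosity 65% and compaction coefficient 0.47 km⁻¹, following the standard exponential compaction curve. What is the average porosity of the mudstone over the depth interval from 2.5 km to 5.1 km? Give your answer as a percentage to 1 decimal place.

11.6%

⟨phi⟩ = (1/(Z₂−Z₁)) ∫ phi₀ e^(−cZ) dZ = phi₀·(e^(−c·Z₁) − e^(−c·Z₂)) / (c·(Z₂−Z₁))
e^(−0.47×2.5) = 0.3088; e^(−0.47×5.1) = 0.0910
⟨phi⟩ = 0.65 × (0.3088 − 0.0910) / (0.47 × 2.6) = 0.65 × 0.1783 = 0.1159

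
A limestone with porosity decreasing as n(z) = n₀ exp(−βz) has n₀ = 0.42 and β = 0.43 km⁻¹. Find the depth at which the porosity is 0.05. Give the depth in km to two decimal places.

Invert Athy's law: z = ln(n₀/n) / β
z = ln(0.42/0.05) / 0.43 = ln(8.4) / 0.43 = 2.1282 / 0.43 = 4.949 km

4.95 km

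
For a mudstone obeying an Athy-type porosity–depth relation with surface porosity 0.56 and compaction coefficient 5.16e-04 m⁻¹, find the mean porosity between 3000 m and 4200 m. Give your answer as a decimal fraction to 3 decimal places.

0.089

Working in km (1 km = 1000 m; β in km⁻¹ = β in m⁻¹ × 1000):
⟨phi⟩ = (1/(z₂−z₁)) ∫ phi₀ e^(−βz) dz = phi₀·(e^(−β·z₁) − e^(−β·z₂)) / (β·(z₂−z₁))
e^(−0.516×3) = 0.2127; e^(−0.516×4.2) = 0.1145
⟨phi⟩ = 0.56 × (0.2127 − 0.1145) / (0.516 × 1.2) = 0.56 × 0.1586 = 0.0888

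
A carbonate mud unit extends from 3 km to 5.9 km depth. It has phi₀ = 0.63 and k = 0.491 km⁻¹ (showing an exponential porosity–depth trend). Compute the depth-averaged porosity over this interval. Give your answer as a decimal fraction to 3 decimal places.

0.077

⟨phi⟩ = (1/(d₂−d₁)) ∫ phi₀ e^(−kd) dd = phi₀·(e^(−k·d₁) − e^(−k·d₂)) / (k·(d₂−d₁))
e^(−0.491×3) = 0.2292; e^(−0.491×5.9) = 0.0552
⟨phi⟩ = 0.63 × (0.2292 − 0.0552) / (0.491 × 2.9) = 0.63 × 0.1222 = 0.0770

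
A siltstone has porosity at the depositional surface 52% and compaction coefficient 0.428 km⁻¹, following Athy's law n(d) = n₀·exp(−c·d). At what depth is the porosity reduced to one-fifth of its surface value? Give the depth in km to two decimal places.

3.76 km

n/n₀ = 1/5 ⇒ exp(−c·d) = 1/5 ⇒ d = ln(5) / c
d = 1.6094 / 0.428 = 3.760 km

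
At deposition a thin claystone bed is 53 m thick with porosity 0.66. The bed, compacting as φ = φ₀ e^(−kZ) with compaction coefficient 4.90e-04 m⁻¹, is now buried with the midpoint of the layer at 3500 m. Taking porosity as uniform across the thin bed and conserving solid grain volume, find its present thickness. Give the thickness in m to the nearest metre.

20 m

Working in km (1 km = 1000 m; k in km⁻¹ = k in m⁻¹ × 1000):
Porosity at 3.5 km: φ = 0.66·exp(−0.49×3.5) = 0.1188
Solid-volume conservation: h(1−φ) = h₀(1−φ₀) ⇒ h = h₀·(1−φ₀)/(1−φ)
h = 0.053 × (1 − 0.66)/(1 − 0.1188) = 0.053 × 0.3858 = 0.0204 km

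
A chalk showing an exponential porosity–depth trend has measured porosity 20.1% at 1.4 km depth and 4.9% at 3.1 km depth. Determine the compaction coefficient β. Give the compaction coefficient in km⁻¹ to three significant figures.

Athy: phi(z) = phi₀ e^(−βz) ⇒ phi₁/phi₂ = e^{β(z₂−z₁)} ⇒ β = ln(phi₁/phi₂)/(z₂−z₁)
β = ln(0.201/0.049) / (3.1 − 1.4) = ln(4.102) / 1.7 = 1.4115 / 1.7 = 0.8303 km⁻¹

0.830 km⁻¹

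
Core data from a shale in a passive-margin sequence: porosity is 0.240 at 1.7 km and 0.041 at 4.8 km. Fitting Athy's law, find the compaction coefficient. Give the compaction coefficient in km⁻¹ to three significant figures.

Athy: phi(Z) = phi₀ e^(−cZ) ⇒ phi₁/phi₂ = e^{c(Z₂−Z₁)} ⇒ c = ln(phi₁/phi₂)/(Z₂−Z₁)
c = ln(0.24/0.041) / (4.8 − 1.7) = ln(5.854) / 3.1 = 1.7671 / 3.1 = 0.57 km⁻¹

0.570 km⁻¹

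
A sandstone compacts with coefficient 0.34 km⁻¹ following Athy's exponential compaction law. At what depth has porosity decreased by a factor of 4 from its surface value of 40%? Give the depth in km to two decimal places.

n/n₀ = 1/4 ⇒ exp(−k·d) = 1/4 ⇒ d = ln(4) / k
d = 1.3863 / 0.34 = 4.077 km

4.08 km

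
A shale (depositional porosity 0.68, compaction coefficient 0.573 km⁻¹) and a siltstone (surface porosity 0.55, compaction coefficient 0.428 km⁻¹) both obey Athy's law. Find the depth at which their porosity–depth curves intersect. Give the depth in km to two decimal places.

Set n₀ₐ e^(−βₐz) = n₀ᵦ e^(−βᵦz) ⇒ ln(n₀ₐ/n₀ᵦ) = (βₐ − βᵦ)·z
z = ln(0.68/0.55) / (0.573 − 0.428) = 0.2122 / 0.145 = 1.463 km

1.46 km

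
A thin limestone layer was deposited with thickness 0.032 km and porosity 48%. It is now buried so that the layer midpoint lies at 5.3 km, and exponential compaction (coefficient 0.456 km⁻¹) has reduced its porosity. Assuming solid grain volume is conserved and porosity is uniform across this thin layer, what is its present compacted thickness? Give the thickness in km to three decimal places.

Porosity at 5.3 km: phi = 0.48·exp(−0.456×5.3) = 0.0428
Solid-volume conservation: h(1−phi) = h₀(1−phi₀) ⇒ h = h₀·(1−phi₀)/(1−phi)
h = 0.032 × (1 − 0.48)/(1 − 0.0428) = 0.032 × 0.5433 = 0.0174 km

0.017 km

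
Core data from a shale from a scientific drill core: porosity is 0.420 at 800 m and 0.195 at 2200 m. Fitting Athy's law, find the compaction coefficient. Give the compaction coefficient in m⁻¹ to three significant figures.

Working in km (1 km = 1000 m; k in km⁻¹ = k in m⁻¹ × 1000):
Athy: phi(Z) = phi₀ e^(−kZ) ⇒ phi₁/phi₂ = e^{k(Z₂−Z₁)} ⇒ k = ln(phi₁/phi₂)/(Z₂−Z₁)
k = ln(0.42/0.195) / (2.2 − 0.8) = ln(2.154) / 1.4 = 0.7673 / 1.4 = 0.548 km⁻¹

0.000548 m⁻¹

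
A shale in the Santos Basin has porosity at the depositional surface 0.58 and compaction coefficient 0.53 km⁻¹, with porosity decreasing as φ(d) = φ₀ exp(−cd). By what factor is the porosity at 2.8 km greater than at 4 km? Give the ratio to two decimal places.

φ(d₁)/φ(d₂) = e^(−c·d₁)/e^(−c·d₂) = e^{c(d₂−d₁)}
= exp(0.53 × 1.2) = exp(0.636) = 1.8889

1.89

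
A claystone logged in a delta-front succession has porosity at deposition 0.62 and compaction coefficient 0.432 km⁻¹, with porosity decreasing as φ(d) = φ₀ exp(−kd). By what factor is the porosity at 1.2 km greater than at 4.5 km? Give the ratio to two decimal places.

φ(d₁)/φ(d₂) = e^(−k·d₁)/e^(−k·d₂) = e^{k(d₂−d₁)}
= exp(0.432 × 3.3) = exp(1.426) = 4.1604

4.16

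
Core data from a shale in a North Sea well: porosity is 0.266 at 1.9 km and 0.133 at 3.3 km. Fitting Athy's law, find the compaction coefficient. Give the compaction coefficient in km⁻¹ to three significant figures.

0.495 km⁻¹

Athy: n(Z) = n₀ e^(−βZ) ⇒ n₁/n₂ = e^{β(Z₂−Z₁)} ⇒ β = ln(n₁/n₂)/(Z₂−Z₁)
β = ln(0.266/0.133) / (3.3 − 1.9) = ln(2) / 1.4 = 0.6931 / 1.4 = 0.4951 km⁻¹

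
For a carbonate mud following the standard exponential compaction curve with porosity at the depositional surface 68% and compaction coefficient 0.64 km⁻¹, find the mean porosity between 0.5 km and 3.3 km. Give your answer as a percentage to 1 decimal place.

⟨n⟩ = (1/(z₂−z₁)) ∫ n₀ e^(−kz) dz = n₀·(e^(−k·z₁) − e^(−k·z₂)) / (k·(z₂−z₁))
e^(−0.64×0.5) = 0.7261; e^(−0.64×3.3) = 0.1210
⟨n⟩ = 0.68 × (0.7261 − 0.1210) / (0.64 × 2.8) = 0.68 × 0.3377 = 0.2296

23.0%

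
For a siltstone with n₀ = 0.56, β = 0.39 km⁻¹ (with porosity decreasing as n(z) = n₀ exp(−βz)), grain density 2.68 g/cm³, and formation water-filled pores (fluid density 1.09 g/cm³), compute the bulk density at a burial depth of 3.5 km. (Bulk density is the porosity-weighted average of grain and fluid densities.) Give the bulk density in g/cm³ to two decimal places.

2.45 g/cm³

Porosity at depth: n = 0.56·exp(−0.39×3.5) = 0.56×0.2554 = 0.1430
Bulk density: ρ_b = (1−n)ρ_g + n·ρ_f = 0.8570×2.68 + 0.1430×1.09
       = 2.297 + 0.156 = 2.453 g/cm³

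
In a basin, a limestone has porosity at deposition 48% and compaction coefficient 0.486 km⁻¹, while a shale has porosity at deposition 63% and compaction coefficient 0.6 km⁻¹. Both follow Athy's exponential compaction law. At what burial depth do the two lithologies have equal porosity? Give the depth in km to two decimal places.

2.39 km

Set n₀ₐ e^(−βₐZ) = n₀ᵦ e^(−βᵦZ) ⇒ ln(n₀ₐ/n₀ᵦ) = (βₐ − βᵦ)·Z
Z = ln(0.48/0.63) / (0.486 − 0.6) = -0.2719 / -0.114 = 2.385 km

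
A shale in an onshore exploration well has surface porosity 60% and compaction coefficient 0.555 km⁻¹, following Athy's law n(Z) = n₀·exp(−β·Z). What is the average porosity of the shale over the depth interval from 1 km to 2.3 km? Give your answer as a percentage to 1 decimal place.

⟨n⟩ = (1/(Z₂−Z₁)) ∫ n₀ e^(−βZ) dZ = n₀·(e^(−β·Z₁) − e^(−β·Z₂)) / (β·(Z₂−Z₁))
e^(−0.555×1) = 0.5741; e^(−0.555×2.3) = 0.2790
⟨n⟩ = 0.6 × (0.5741 − 0.2790) / (0.555 × 1.3) = 0.6 × 0.4090 = 0.2454

24.5%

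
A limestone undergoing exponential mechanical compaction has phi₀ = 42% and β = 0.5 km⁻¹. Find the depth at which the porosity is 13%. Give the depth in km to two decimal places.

Invert Athy's law: d = ln(phi₀/phi) / β
d = ln(0.42/0.13) / 0.5 = ln(3.231) / 0.5 = 1.1727 / 0.5 = 2.345 km

2.35 km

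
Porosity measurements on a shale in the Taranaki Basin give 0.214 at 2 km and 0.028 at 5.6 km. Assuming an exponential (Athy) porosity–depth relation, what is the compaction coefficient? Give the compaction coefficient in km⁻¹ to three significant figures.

Athy: n(Z) = n₀ e^(−cZ) ⇒ n₁/n₂ = e^{c(Z₂−Z₁)} ⇒ c = ln(n₁/n₂)/(Z₂−Z₁)
c = ln(0.214/0.028) / (5.6 − 2) = ln(7.643) / 3.6 = 2.0338 / 3.6 = 0.5649 km⁻¹

0.565 km⁻¹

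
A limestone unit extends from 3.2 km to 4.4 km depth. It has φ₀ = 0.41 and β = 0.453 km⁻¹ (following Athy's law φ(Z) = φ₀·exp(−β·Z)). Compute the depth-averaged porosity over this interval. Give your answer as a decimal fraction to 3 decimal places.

⟨φ⟩ = (1/(Z₂−Z₁)) ∫ φ₀ e^(−βZ) dZ = φ₀·(e^(−β·Z₁) − e^(−β·Z₂)) / (β·(Z₂−Z₁))
e^(−0.453×3.2) = 0.2347; e^(−0.453×4.4) = 0.1363
⟨φ⟩ = 0.41 × (0.2347 − 0.1363) / (0.453 × 1.2) = 0.41 × 0.1810 = 0.0742

0.074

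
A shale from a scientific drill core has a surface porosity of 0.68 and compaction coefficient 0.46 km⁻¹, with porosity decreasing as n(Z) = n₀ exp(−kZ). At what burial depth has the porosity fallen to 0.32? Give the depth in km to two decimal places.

Invert Athy's law: Z = ln(n₀/n) / k
Z = ln(0.68/0.32) / 0.46 = ln(2.125) / 0.46 = 0.7538 / 0.46 = 1.639 km

1.64 km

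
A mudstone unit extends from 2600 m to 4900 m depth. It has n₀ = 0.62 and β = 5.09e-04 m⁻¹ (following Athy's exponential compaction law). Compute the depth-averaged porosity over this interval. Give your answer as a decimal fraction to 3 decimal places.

Working in km (1 km = 1000 m; β in km⁻¹ = β in m⁻¹ × 1000):
⟨n⟩ = (1/(d₂−d₁)) ∫ n₀ e^(−βd) dd = n₀·(e^(−β·d₁) − e^(−β·d₂)) / (β·(d₂−d₁))
e^(−0.509×2.6) = 0.2662; e^(−0.509×4.9) = 0.0826
⟨n⟩ = 0.62 × (0.2662 − 0.0826) / (0.509 × 2.3) = 0.62 × 0.1569 = 0.0973

0.097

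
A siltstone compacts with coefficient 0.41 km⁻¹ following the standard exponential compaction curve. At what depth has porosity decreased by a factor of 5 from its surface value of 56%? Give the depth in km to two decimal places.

n/n₀ = 1/5 ⇒ exp(−β·z) = 1/5 ⇒ z = ln(5) / β
z = 1.6094 / 0.41 = 3.925 km

3.93 km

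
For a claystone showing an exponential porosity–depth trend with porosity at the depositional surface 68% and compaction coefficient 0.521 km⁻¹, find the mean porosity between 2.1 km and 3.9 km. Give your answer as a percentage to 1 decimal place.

⟨φ⟩ = (1/(z₂−z₁)) ∫ φ₀ e^(−βz) dz = φ₀·(e^(−β·z₁) − e^(−β·z₂)) / (β·(z₂−z₁))
e^(−0.521×2.1) = 0.3348; e^(−0.521×3.9) = 0.1311
⟨φ⟩ = 0.68 × (0.3348 − 0.1311) / (0.521 × 1.8) = 0.68 × 0.2173 = 0.1477

14.8%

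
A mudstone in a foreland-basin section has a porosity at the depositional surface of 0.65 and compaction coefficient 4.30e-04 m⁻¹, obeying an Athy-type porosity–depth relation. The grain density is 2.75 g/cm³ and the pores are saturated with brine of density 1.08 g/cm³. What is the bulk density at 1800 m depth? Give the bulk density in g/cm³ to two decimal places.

Working in km (1 km = 1000 m; k in km⁻¹ = k in m⁻¹ × 1000):
Porosity at depth: φ = 0.65·exp(−0.43×1.8) = 0.65×0.4612 = 0.2998
Bulk density: ρ_b = (1−φ)ρ_g + φ·ρ_f = 0.7002×2.75 + 0.2998×1.08
       = 1.926 + 0.324 = 2.249 g/cm³

2.25 g/cm³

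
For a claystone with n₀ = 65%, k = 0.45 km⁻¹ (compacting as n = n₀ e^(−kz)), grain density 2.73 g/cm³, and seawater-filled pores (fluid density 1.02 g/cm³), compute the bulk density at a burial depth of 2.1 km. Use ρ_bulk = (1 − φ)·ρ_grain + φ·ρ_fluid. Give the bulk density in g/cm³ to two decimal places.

Porosity at depth: n = 0.65·exp(−0.45×2.1) = 0.65×0.3887 = 0.2526
Bulk density: ρ_b = (1−n)ρ_g + n·ρ_f = 0.7474×2.73 + 0.2526×1.02
       = 2.040 + 0.258 = 2.298 g/cm³

2.30 g/cm³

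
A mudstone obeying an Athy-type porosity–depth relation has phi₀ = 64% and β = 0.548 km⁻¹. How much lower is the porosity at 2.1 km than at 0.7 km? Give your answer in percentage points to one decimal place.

23.4 percentage points

phi(0.7) = 0.64·e^(−0.548×0.7) = 0.4361
phi(2.1) = 0.64·e^(−0.548×2.1) = 0.2025
Δphi = 0.4361 − 0.2025 = 0.2336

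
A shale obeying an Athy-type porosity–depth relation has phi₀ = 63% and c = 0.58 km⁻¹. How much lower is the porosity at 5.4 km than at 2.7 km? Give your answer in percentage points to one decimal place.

10.4 percentage points

phi(2.7) = 0.63·e^(−0.58×2.7) = 0.1316
phi(5.4) = 0.63·e^(−0.58×5.4) = 0.0275
Δphi = 0.1316 − 0.0275 = 0.1041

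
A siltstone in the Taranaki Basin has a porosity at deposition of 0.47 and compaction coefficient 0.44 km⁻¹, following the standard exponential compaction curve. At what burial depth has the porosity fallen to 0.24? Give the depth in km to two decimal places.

Invert Athy's law: d = ln(phi₀/phi) / β
d = ln(0.47/0.24) / 0.44 = ln(1.958) / 0.44 = 0.6721 / 0.44 = 1.527 km

1.53 km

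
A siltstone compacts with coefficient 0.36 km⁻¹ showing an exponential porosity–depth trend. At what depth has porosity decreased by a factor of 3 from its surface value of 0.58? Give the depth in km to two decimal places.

phi/phi₀ = 1/3 ⇒ exp(−c·d) = 1/3 ⇒ d = ln(3) / c
d = 1.0986 / 0.36 = 3.052 km

3.05 km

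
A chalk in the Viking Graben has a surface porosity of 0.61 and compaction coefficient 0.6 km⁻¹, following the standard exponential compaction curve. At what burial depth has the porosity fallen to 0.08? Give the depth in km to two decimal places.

Invert Athy's law: z = ln(phi₀/phi) / k
z = ln(0.61/0.08) / 0.6 = ln(7.625) / 0.6 = 2.0314 / 0.6 = 3.386 km

3.39 km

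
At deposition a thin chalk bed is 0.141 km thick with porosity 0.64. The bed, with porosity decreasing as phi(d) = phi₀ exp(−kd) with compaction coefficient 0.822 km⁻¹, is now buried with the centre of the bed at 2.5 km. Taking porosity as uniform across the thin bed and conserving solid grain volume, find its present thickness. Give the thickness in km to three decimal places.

0.055 km

Porosity at 2.5 km: phi = 0.64·exp(−0.822×2.5) = 0.0820
Solid-volume conservation: h(1−phi) = h₀(1−phi₀) ⇒ h = h₀·(1−phi₀)/(1−phi)
h = 0.141 × (1 − 0.64)/(1 − 0.0820) = 0.141 × 0.3921 = 0.0553 km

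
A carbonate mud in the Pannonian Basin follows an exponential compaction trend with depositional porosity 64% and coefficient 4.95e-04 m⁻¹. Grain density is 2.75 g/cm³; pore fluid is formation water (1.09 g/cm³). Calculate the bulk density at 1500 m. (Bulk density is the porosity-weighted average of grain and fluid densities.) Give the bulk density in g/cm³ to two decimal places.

Working in km (1 km = 1000 m; β in km⁻¹ = β in m⁻¹ × 1000):
Porosity at depth: φ = 0.64·exp(−0.495×1.5) = 0.64×0.4759 = 0.3046
Bulk density: ρ_b = (1−φ)ρ_g + φ·ρ_f = 0.6954×2.75 + 0.3046×1.09
       = 1.912 + 0.332 = 2.244 g/cm³

2.24 g/cm³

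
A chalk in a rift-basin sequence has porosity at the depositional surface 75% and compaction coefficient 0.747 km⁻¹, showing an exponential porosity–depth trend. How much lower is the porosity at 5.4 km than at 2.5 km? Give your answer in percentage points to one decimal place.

10.3 percentage points

phi(2.5) = 0.75·e^(−0.747×2.5) = 0.1159
phi(5.4) = 0.75·e^(−0.747×5.4) = 0.0133
Δphi = 0.1159 − 0.0133 = 0.1026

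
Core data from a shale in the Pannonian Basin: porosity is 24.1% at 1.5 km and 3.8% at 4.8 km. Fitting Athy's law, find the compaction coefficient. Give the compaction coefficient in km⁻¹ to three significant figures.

Athy: phi(Z) = phi₀ e^(−kZ) ⇒ phi₁/phi₂ = e^{k(Z₂−Z₁)} ⇒ k = ln(phi₁/phi₂)/(Z₂−Z₁)
k = ln(0.241/0.038) / (4.8 − 1.5) = ln(6.342) / 3.3 = 1.8472 / 3.3 = 0.5598 km⁻¹

0.560 km⁻¹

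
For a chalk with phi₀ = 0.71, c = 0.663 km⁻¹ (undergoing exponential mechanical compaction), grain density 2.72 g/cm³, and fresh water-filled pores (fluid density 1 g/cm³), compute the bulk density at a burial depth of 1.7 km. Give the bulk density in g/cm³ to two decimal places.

Porosity at depth: phi = 0.71·exp(−0.663×1.7) = 0.71×0.3240 = 0.2300
Bulk density: ρ_b = (1−phi)ρ_g + phi·ρ_f = 0.7700×2.72 + 0.2300×1
       = 2.094 + 0.230 = 2.324 g/cm³

2.32 g/cm³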